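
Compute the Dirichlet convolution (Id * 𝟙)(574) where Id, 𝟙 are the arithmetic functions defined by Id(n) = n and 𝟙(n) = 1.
(Id * 𝟙)(574) = 1008

Divisors of 574: [1, 2, 7, 14, 41, 82, 287, 574]. For each d | 574:
  d = 1: Id(1) · 𝟙(574/1) = 1 · 1 = 1
  d = 2: Id(2) · 𝟙(574/2) = 2 · 1 = 2
  d = 7: Id(7) · 𝟙(574/7) = 7 · 1 = 7
  d = 14: Id(14) · 𝟙(574/14) = 14 · 1 = 14
  d = 41: Id(41) · 𝟙(574/41) = 41 · 1 = 41
  d = 82: Id(82) · 𝟙(574/82) = 82 · 1 = 82
  d = 287: Id(287) · 𝟙(574/287) = 287 · 1 = 287
  d = 574: Id(574) · 𝟙(574/574) = 574 · 1 = 574
Summing: (Id * 𝟙)(574) = 1 + 2 + 7 + 14 + 41 + 82 + 287 + 574 = 1008.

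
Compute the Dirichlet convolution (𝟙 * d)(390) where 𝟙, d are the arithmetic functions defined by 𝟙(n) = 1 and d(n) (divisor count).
(𝟙 * d)(390) = 81

Divisors of 390: [1, 2, 3, 5, 6, 10, 13, 15, 26, 30, 39, 65, 78, 130, 195, 390]. For each d | 390:
  d = 1: 𝟙(1) · d(390/1) = 1 · 16 = 16
  d = 2: 𝟙(2) · d(390/2) = 1 · 8 = 8
  d = 3: 𝟙(3) · d(390/3) = 1 · 8 = 8
  d = 5: 𝟙(5) · d(390/5) = 1 · 8 = 8
  d = 6: 𝟙(6) · d(390/6) = 1 · 4 = 4
  d = 10: 𝟙(10) · d(390/10) = 1 · 4 = 4
  d = 13: 𝟙(13) · d(390/13) = 1 · 8 = 8
  d = 15: 𝟙(15) · d(390/15) = 1 · 4 = 4
  d = 26: 𝟙(26) · d(390/26) = 1 · 4 = 4
  d = 30: 𝟙(30) · d(390/30) = 1 · 2 = 2
  d = 39: 𝟙(39) · d(390/39) = 1 · 4 = 4
  d = 65: 𝟙(65) · d(390/65) = 1 · 4 = 4
  d = 78: 𝟙(78) · d(390/78) = 1 · 2 = 2
  d = 130: 𝟙(130) · d(390/130) = 1 · 2 = 2
  d = 195: 𝟙(195) · d(390/195) = 1 · 2 = 2
  d = 390: 𝟙(390) · d(390/390) = 1 · 1 = 1
Summing: (𝟙 * d)(390) = 16 + 8 + 8 + 8 + 4 + 4 + 8 + 4 + 4 + 2 + 4 + 4 + 2 + 2 + 2 + 1 = 81.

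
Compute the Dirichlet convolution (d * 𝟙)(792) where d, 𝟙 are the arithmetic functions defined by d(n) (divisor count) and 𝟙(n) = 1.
(d * 𝟙)(792) = 180

Divisors of 792: [1, 2, 3, 4, 6, 8, 9, 11, 12, 18, 22, 24, 33, 36, 44, 66, 72, 88, 99, 132, 198, 264, 396, 792]. For each d | 792:
  d = 1: d(1) · 𝟙(792/1) = 1 · 1 = 1
  d = 2: d(2) · 𝟙(792/2) = 2 · 1 = 2
  d = 3: d(3) · 𝟙(792/3) = 2 · 1 = 2
  d = 4: d(4) · 𝟙(792/4) = 3 · 1 = 3
  d = 6: d(6) · 𝟙(792/6) = 4 · 1 = 4
  d = 8: d(8) · 𝟙(792/8) = 4 · 1 = 4
  d = 9: d(9) · 𝟙(792/9) = 3 · 1 = 3
  d = 11: d(11) · 𝟙(792/11) = 2 · 1 = 2
  d = 12: d(12) · 𝟙(792/12) = 6 · 1 = 6
  d = 18: d(18) · 𝟙(792/18) = 6 · 1 = 6
  d = 22: d(22) · 𝟙(792/22) = 4 · 1 = 4
  d = 24: d(24) · 𝟙(792/24) = 8 · 1 = 8
  d = 33: d(33) · 𝟙(792/33) = 4 · 1 = 4
  d = 36: d(36) · 𝟙(792/36) = 9 · 1 = 9
  d = 44: d(44) · 𝟙(792/44) = 6 · 1 = 6
  d = 66: d(66) · 𝟙(792/66) = 8 · 1 = 8
  d = 72: d(72) · 𝟙(792/72) = 12 · 1 = 12
  d = 88: d(88) · 𝟙(792/88) = 8 · 1 = 8
  d = 99: d(99) · 𝟙(792/99) = 6 · 1 = 6
  d = 132: d(132) · 𝟙(792/132) = 12 · 1 = 12
  d = 198: d(198) · 𝟙(792/198) = 12 · 1 = 12
  d = 264: d(264) · 𝟙(792/264) = 16 · 1 = 16
  d = 396: d(396) · 𝟙(792/396) = 18 · 1 = 18
  d = 792: d(792) · 𝟙(792/792) = 24 · 1 = 24
Summing: (d * 𝟙)(792) = 1 + 2 + 2 + 3 + 4 + 4 + 3 + 2 + 6 + 6 + 4 + 8 + 4 + 9 + 6 + 8 + 12 + 8 + 6 + 12 + 12 + 16 + 18 + 24 = 180.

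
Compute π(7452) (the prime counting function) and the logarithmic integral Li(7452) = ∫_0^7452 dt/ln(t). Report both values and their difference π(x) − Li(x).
π(7452) = 943;  Li(7452) ≈ 965.20;  π(x) − Li(x) ≈ -22.20.

Direct count of primes ≤ 7452 gives π(7452) = 943. Numerical evaluation of the logarithmic integral gives Li(7452) ≈ 965.20. The difference π(x) − Li(x) ≈ -22.20 is typically negative for small/moderate x (Li(x) overestimates), though Littlewood's theorem shows this sign changes infinitely often.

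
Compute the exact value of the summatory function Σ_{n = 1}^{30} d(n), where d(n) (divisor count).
Σ_{n ≤ 30} d(n) = 111

Compute d(n) for each 1 ≤ n ≤ 30: d(1) = 1, d(2) = 2, d(3) = 2, d(4) = 3, d(5) = 2, d(6) = 4, d(7) = 2, d(8) = 4, d(9) = 3, d(10) = 4, d(11) = 2, d(12) = 6, d(13) = 2, d(14) = 4, d(15) = 4, d(16) = 5, d(17) = 2, d(18) = 6, d(19) = 2, d(20) = 6, d(21) = 4, d(22) = 4, d(23) = 2, d(24) = 8, d(25) = 3, d(26) = 4, d(27) = 4, d(28) = 6, d(29) = 2, d(30) = 8. Summing all 30 values: 111. (Dirichlet's divisor formula: Σ_{n ≤ x} d(n) = x ln(x) + (2γ − 1) x + O(√x). For x = 30, the asymptotic estimate is ≈ 106.67.)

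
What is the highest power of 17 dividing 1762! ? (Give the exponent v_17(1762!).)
v_17(1762!) = 109

Legendre's formula: v_p(n!) = Σ_{k ≥ 1} ⌊n / p^k⌋. For p = 17, n = 1762, the terms are:
  ⌊1762/17^1⌋ = ⌊1762/17⌋ = 103
  ⌊1762/17^2⌋ = ⌊1762/289⌋ = 6
(the next term ⌊1762/17^3⌋ = 0, terminating the sum). Summing: v_17(1762!) = 103 + 6 = 109.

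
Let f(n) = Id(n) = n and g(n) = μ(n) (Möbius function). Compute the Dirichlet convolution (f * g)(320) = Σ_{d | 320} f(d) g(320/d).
(Id * μ)(320) = 128

Divisors of 320: [1, 2, 4, 5, 8, 10, 16, 20, 32, 40, 64, 80, 160, 320]. For each d | 320:
  d = 1: Id(1) · μ(320/1) = 1 · 0 = 0
  d = 2: Id(2) · μ(320/2) = 2 · 0 = 0
  d = 4: Id(4) · μ(320/4) = 4 · 0 = 0
  d = 5: Id(5) · μ(320/5) = 5 · 0 = 0
  d = 8: Id(8) · μ(320/8) = 8 · 0 = 0
  d = 10: Id(10) · μ(320/10) = 10 · 0 = 0
  d = 16: Id(16) · μ(320/16) = 16 · 0 = 0
  d = 20: Id(20) · μ(320/20) = 20 · 0 = 0
  d = 32: Id(32) · μ(320/32) = 32 · 1 = 32
  d = 40: Id(40) · μ(320/40) = 40 · 0 = 0
  d = 64: Id(64) · μ(320/64) = 64 · -1 = -64
  d = 80: Id(80) · μ(320/80) = 80 · 0 = 0
  d = 160: Id(160) · μ(320/160) = 160 · -1 = -160
  d = 320: Id(320) · μ(320/320) = 320 · 1 = 320
Summing: (Id * μ)(320) = 0 + 0 + 0 + 0 + 0 + 0 + 0 + 0 + 32 + 0 + -64 + 0 + -160 + 320 = 128.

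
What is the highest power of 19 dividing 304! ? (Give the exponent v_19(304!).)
v_19(304!) = 16

Legendre's formula: v_p(n!) = Σ_{k ≥ 1} ⌊n / p^k⌋. For p = 19, n = 304, the terms are:
  ⌊304/19^1⌋ = ⌊304/19⌋ = 16
(the next term ⌊304/19^2⌋ = 0, terminating the sum). Summing: v_19(304!) = 16 = 16.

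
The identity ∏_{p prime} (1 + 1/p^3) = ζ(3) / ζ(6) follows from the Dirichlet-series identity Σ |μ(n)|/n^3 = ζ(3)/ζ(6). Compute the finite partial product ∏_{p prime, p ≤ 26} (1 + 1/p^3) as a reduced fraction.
∏ = 16117288424681472/13642976755448975

The primes p ≤ 26 are [2, 3, 5, 7, 11, 13, 17, 19, 23]. For each, (1 + 1/p^3) = (p^3 + 1)/p^3. Multiplying these fractions over p ∈ [2, 3, 5, 7, 11, 13, 17, 19, 23] gives 16117288424681472/13642976755448975. (In the limit P → ∞ this tends to ζ(3)/ζ(6).)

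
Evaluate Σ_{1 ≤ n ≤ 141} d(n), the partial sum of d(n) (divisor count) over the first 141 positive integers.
Σ_{n ≤ 141} d(n) = 723

Compute d(n) for each 1 ≤ n ≤ 141: d(1) = 1, d(2) = 2, d(3) = 2, d(4) = 3, d(5) = 2, d(6) = 4, d(7) = 2, d(8) = 4, d(9) = 3, d(10) = 4, d(11) = 2, d(12) = 6, d(13) = 2, d(14) = 4, d(15) = 4, d(16) = 5, d(17) = 2, d(18) = 6, d(19) = 2, d(20) = 6, d(21) = 4, d(22) = 4, d(23) = 2, d(24) = 8, d(25) = 3, d(26) = 4, d(27) = 4, d(28) = 6, d(29) = 2, d(30) = 8, d(31) = 2, d(32) = 6, d(33) = 4, d(34) = 4, d(35) = 4, d(36) = 9, d(37) = 2, d(38) = 4, d(39) = 4, d(40) = 8, d(41) = 2, d(42) = 8, d(43) = 2, d(44) = 6, d(45) = 6, d(46) = 4, d(47) = 2, d(48) = 10, d(49) = 3, d(50) = 6, d(51) = 4, d(52) = 6, d(53) = 2, d(54) = 8, d(55) = 4, d(56) = 8, d(57) = 4, d(58) = 4, d(59) = 2, d(60) = 12, d(61) = 2, d(62) = 4, d(63) = 6, d(64) = 7, d(65) = 4, d(66) = 8, d(67) = 2, d(68) = 6, d(69) = 4, d(70) = 8, d(71) = 2, d(72) = 12, d(73) = 2, d(74) = 4, d(75) = 6, d(76) = 6, d(77) = 4, d(78) = 8, d(79) = 2, d(80) = 10, d(81) = 5, d(82) = 4, d(83) = 2, d(84) = 12, d(85) = 4, d(86) = 4, d(87) = 4, d(88) = 8, d(89) = 2, d(90) = 12, d(91) = 4, d(92) = 6, d(93) = 4, d(94) = 4, d(95) = 4, d(96) = 12, d(97) = 2, d(98) = 6, d(99) = 6, d(100) = 9, d(101) = 2, d(102) = 8, d(103) = 2, d(104) = 8, d(105) = 8, d(106) = 4, d(107) = 2, d(108) = 12, d(109) = 2, d(110) = 8, d(111) = 4, d(112) = 10, d(113) = 2, d(114) = 8, d(115) = 4, d(116) = 6, d(117) = 6, d(118) = 4, d(119) = 4, d(120) = 16, d(121) = 3, d(122) = 4, d(123) = 4, d(124) = 6, d(125) = 4, d(126) = 12, d(127) = 2, d(128) = 8, d(129) = 4, d(130) = 8, d(131) = 2, d(132) = 12, d(133) = 4, d(134) = 4, d(135) = 8, d(136) = 8, d(137) = 2, d(138) = 8, d(139) = 2, d(140) = 12, d(141) = 4. Summing all 141 values: 723. (Dirichlet's divisor formula: Σ_{n ≤ x} d(n) = x ln(x) + (2γ − 1) x + O(√x). For x = 141, the asymptotic estimate is ≈ 719.55.)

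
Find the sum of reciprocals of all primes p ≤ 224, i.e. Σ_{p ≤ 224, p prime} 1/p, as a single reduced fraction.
Σ 1/p = 718699639327957473429492425322377115938612460993073775465130392853544377727917042657991/367009731827331916465034565550136732339800312955331782619462457039988073311157667212930

π(224) = 48, so the primes ≤ 224 are [2, 3, 5, 7, 11, 13, 17, 19, 23, 29, 31, 37, 41, 43, 47, 53, 59, 61, 67, 71, 73, 79, 83, 89, 97, 101, 103, 107, 109, 113, 127, 131, 137, 139, 149, 151, 157, 163, 167, 173, 179, 181, 191, 193, 197, 199, 211, 223]. Summing 1/p over these primes: 718699639327957473429492425322377115938612460993073775465130392853544377727917042657991/367009731827331916465034565550136732339800312955331782619462457039988073311157667212930 ≈ 1.9583. Mertens estimate ln ln(224) + 0.2615 ≈ 1.9501.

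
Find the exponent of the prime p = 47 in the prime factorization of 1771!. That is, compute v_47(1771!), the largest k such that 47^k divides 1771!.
v_47(1771!) = 37

Legendre's formula: v_p(n!) = Σ_{k ≥ 1} ⌊n / p^k⌋. For p = 47, n = 1771, the terms are:
  ⌊1771/47^1⌋ = ⌊1771/47⌋ = 37
(the next term ⌊1771/47^2⌋ = 0, terminating the sum). Summing: v_47(1771!) = 37 = 37.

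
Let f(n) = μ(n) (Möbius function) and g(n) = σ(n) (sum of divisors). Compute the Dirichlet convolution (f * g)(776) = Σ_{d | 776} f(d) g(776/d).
(μ * σ)(776) = 776

Divisors of 776: [1, 2, 4, 8, 97, 194, 388, 776]. For each d | 776:
  d = 1: μ(1) · σ(776/1) = 1 · 1470 = 1470
  d = 2: μ(2) · σ(776/2) = -1 · 686 = -686
  d = 4: μ(4) · σ(776/4) = 0 · 294 = 0
  d = 8: μ(8) · σ(776/8) = 0 · 98 = 0
  d = 97: μ(97) · σ(776/97) = -1 · 15 = -15
  d = 194: μ(194) · σ(776/194) = 1 · 7 = 7
  d = 388: μ(388) · σ(776/388) = 0 · 3 = 0
  d = 776: μ(776) · σ(776/776) = 0 · 1 = 0
Summing: (μ * σ)(776) = 1470 + -686 + 0 + 0 + -15 + 7 + 0 + 0 = 776.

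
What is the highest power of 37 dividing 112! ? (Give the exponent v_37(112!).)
v_37(112!) = 3

Legendre's formula: v_p(n!) = Σ_{k ≥ 1} ⌊n / p^k⌋. For p = 37, n = 112, the terms are:
  ⌊112/37^1⌋ = ⌊112/37⌋ = 3
(the next term ⌊112/37^2⌋ = 0, terminating the sum). Summing: v_37(112!) = 3 = 3.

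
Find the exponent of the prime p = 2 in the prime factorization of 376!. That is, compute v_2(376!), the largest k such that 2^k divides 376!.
v_2(376!) = 371

Legendre's formula: v_p(n!) = Σ_{k ≥ 1} ⌊n / p^k⌋. For p = 2, n = 376, the terms are:
  ⌊376/2^1⌋ = ⌊376/2⌋ = 188
  ⌊376/2^2⌋ = ⌊376/4⌋ = 94
  ⌊376/2^3⌋ = ⌊376/8⌋ = 47
  ⌊376/2^4⌋ = ⌊376/16⌋ = 23
  ⌊376/2^5⌋ = ⌊376/32⌋ = 11
  ⌊376/2^6⌋ = ⌊376/64⌋ = 5
  ⌊376/2^7⌋ = ⌊376/128⌋ = 2
  ⌊376/2^8⌋ = ⌊376/256⌋ = 1
(the next term ⌊376/2^9⌋ = 0, terminating the sum). Summing: v_2(376!) = 188 + 94 + 47 + 23 + 11 + 5 + 2 + 1 = 371.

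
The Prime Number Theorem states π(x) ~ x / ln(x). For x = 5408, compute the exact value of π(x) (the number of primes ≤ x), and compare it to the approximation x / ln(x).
π(5408) = 713;  x/ln(x) ≈ 629.16;  relative error ≈ 11.76%.

Directly count primes up to 5408: π(5408) = 713. The PNT approximation gives 5408/ln(5408) ≈ 5408/8.59563 ≈ 629.16. Relative error (π(x) − x/ln(x)) / π(x) ≈ 11.76%; the approximation is known to undercount slightly (Li(x) is a better estimate).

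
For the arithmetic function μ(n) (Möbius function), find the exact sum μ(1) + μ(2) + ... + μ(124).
Σ_{n ≤ 124} μ(n) = -1

Compute μ(n) for each 1 ≤ n ≤ 124: μ(1) = 1, μ(2) = -1, μ(3) = -1, μ(4) = 0, μ(5) = -1, μ(6) = 1, μ(7) = -1, μ(8) = 0, μ(9) = 0, μ(10) = 1, μ(11) = -1, μ(12) = 0, μ(13) = -1, μ(14) = 1, μ(15) = 1, μ(16) = 0, μ(17) = -1, μ(18) = 0, μ(19) = -1, μ(20) = 0, μ(21) = 1, μ(22) = 1, μ(23) = -1, μ(24) = 0, μ(25) = 0, μ(26) = 1, μ(27) = 0, μ(28) = 0, μ(29) = -1, μ(30) = -1, μ(31) = -1, μ(32) = 0, μ(33) = 1, μ(34) = 1, μ(35) = 1, μ(36) = 0, μ(37) = -1, μ(38) = 1, μ(39) = 1, μ(40) = 0, μ(41) = -1, μ(42) = -1, μ(43) = -1, μ(44) = 0, μ(45) = 0, μ(46) = 1, μ(47) = -1, μ(48) = 0, μ(49) = 0, μ(50) = 0, μ(51) = 1, μ(52) = 0, μ(53) = -1, μ(54) = 0, μ(55) = 1, μ(56) = 0, μ(57) = 1, μ(58) = 1, μ(59) = -1, μ(60) = 0, μ(61) = -1, μ(62) = 1, μ(63) = 0, μ(64) = 0, μ(65) = 1, μ(66) = -1, μ(67) = -1, μ(68) = 0, μ(69) = 1, μ(70) = -1, μ(71) = -1, μ(72) = 0, μ(73) = -1, μ(74) = 1, μ(75) = 0, μ(76) = 0, μ(77) = 1, μ(78) = -1, μ(79) = -1, μ(80) = 0, μ(81) = 0, μ(82) = 1, μ(83) = -1, μ(84) = 0, μ(85) = 1, μ(86) = 1, μ(87) = 1, μ(88) = 0, μ(89) = -1, μ(90) = 0, μ(91) = 1, μ(92) = 0, μ(93) = 1, μ(94) = 1, μ(95) = 1, μ(96) = 0, μ(97) = -1, μ(98) = 0, μ(99) = 0, μ(100) = 0, μ(101) = -1, μ(102) = -1, μ(103) = -1, μ(104) = 0, μ(105) = -1, μ(106) = 1, μ(107) = -1, μ(108) = 0, μ(109) = -1, μ(110) = -1, μ(111) = 1, μ(112) = 0, μ(113) = -1, μ(114) = -1, μ(115) = 1, μ(116) = 0, μ(117) = 0, μ(118) = 1, μ(119) = 1, μ(120) = 0, μ(121) = 0, μ(122) = 1, μ(123) = 1, μ(124) = 0. Summing all 124 values: -1. (Mertens function M(x) = Σ_{n ≤ x} μ(n); on average M(x) should be small (PNT ⟺ M(x) = o(x)).)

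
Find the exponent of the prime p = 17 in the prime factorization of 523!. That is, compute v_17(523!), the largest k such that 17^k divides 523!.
v_17(523!) = 31

Legendre's formula: v_p(n!) = Σ_{k ≥ 1} ⌊n / p^k⌋. For p = 17, n = 523, the terms are:
  ⌊523/17^1⌋ = ⌊523/17⌋ = 30
  ⌊523/17^2⌋ = ⌊523/289⌋ = 1
(the next term ⌊523/17^3⌋ = 0, terminating the sum). Summing: v_17(523!) = 30 + 1 = 31.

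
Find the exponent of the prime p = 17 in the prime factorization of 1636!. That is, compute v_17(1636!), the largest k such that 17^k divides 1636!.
v_17(1636!) = 101

Legendre's formula: v_p(n!) = Σ_{k ≥ 1} ⌊n / p^k⌋. For p = 17, n = 1636, the terms are:
  ⌊1636/17^1⌋ = ⌊1636/17⌋ = 96
  ⌊1636/17^2⌋ = ⌊1636/289⌋ = 5
(the next term ⌊1636/17^3⌋ = 0, terminating the sum). Summing: v_17(1636!) = 96 + 5 = 101.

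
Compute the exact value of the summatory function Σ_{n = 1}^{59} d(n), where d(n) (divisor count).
Σ_{n ≤ 59} d(n) = 249

Compute d(n) for each 1 ≤ n ≤ 59: d(1) = 1, d(2) = 2, d(3) = 2, d(4) = 3, d(5) = 2, d(6) = 4, d(7) = 2, d(8) = 4, d(9) = 3, d(10) = 4, d(11) = 2, d(12) = 6, d(13) = 2, d(14) = 4, d(15) = 4, d(16) = 5, d(17) = 2, d(18) = 6, d(19) = 2, d(20) = 6, d(21) = 4, d(22) = 4, d(23) = 2, d(24) = 8, d(25) = 3, d(26) = 4, d(27) = 4, d(28) = 6, d(29) = 2, d(30) = 8, d(31) = 2, d(32) = 6, d(33) = 4, d(34) = 4, d(35) = 4, d(36) = 9, d(37) = 2, d(38) = 4, d(39) = 4, d(40) = 8, d(41) = 2, d(42) = 8, d(43) = 2, d(44) = 6, d(45) = 6, d(46) = 4, d(47) = 2, d(48) = 10, d(49) = 3, d(50) = 6, d(51) = 4, d(52) = 6, d(53) = 2, d(54) = 8, d(55) = 4, d(56) = 8, d(57) = 4, d(58) = 4, d(59) = 2. Summing all 59 values: 249. (Dirichlet's divisor formula: Σ_{n ≤ x} d(n) = x ln(x) + (2γ − 1) x + O(√x). For x = 59, the asymptotic estimate is ≈ 249.69.)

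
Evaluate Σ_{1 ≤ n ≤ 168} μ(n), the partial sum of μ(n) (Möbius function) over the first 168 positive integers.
Σ_{n ≤ 168} μ(n) = -1

Compute μ(n) for each 1 ≤ n ≤ 168: μ(1) = 1, μ(2) = -1, μ(3) = -1, μ(4) = 0, μ(5) = -1, μ(6) = 1, μ(7) = -1, μ(8) = 0, μ(9) = 0, μ(10) = 1, μ(11) = -1, μ(12) = 0, μ(13) = -1, μ(14) = 1, μ(15) = 1, μ(16) = 0, μ(17) = -1, μ(18) = 0, μ(19) = -1, μ(20) = 0, μ(21) = 1, μ(22) = 1, μ(23) = -1, μ(24) = 0, μ(25) = 0, μ(26) = 1, μ(27) = 0, μ(28) = 0, μ(29) = -1, μ(30) = -1, μ(31) = -1, μ(32) = 0, μ(33) = 1, μ(34) = 1, μ(35) = 1, μ(36) = 0, μ(37) = -1, μ(38) = 1, μ(39) = 1, μ(40) = 0, μ(41) = -1, μ(42) = -1, μ(43) = -1, μ(44) = 0, μ(45) = 0, μ(46) = 1, μ(47) = -1, μ(48) = 0, μ(49) = 0, μ(50) = 0, μ(51) = 1, μ(52) = 0, μ(53) = -1, μ(54) = 0, μ(55) = 1, μ(56) = 0, μ(57) = 1, μ(58) = 1, μ(59) = -1, μ(60) = 0, μ(61) = -1, μ(62) = 1, μ(63) = 0, μ(64) = 0, μ(65) = 1, μ(66) = -1, μ(67) = -1, μ(68) = 0, μ(69) = 1, μ(70) = -1, μ(71) = -1, μ(72) = 0, μ(73) = -1, μ(74) = 1, μ(75) = 0, μ(76) = 0, μ(77) = 1, μ(78) = -1, μ(79) = -1, μ(80) = 0, μ(81) = 0, μ(82) = 1, μ(83) = -1, μ(84) = 0, μ(85) = 1, μ(86) = 1, μ(87) = 1, μ(88) = 0, μ(89) = -1, μ(90) = 0, μ(91) = 1, μ(92) = 0, μ(93) = 1, μ(94) = 1, μ(95) = 1, μ(96) = 0, μ(97) = -1, μ(98) = 0, μ(99) = 0, μ(100) = 0, μ(101) = -1, μ(102) = -1, μ(103) = -1, μ(104) = 0, μ(105) = -1, μ(106) = 1, μ(107) = -1, μ(108) = 0, μ(109) = -1, μ(110) = -1, μ(111) = 1, μ(112) = 0, μ(113) = -1, μ(114) = -1, μ(115) = 1, μ(116) = 0, μ(117) = 0, μ(118) = 1, μ(119) = 1, μ(120) = 0, μ(121) = 0, μ(122) = 1, μ(123) = 1, μ(124) = 0, μ(125) = 0, μ(126) = 0, μ(127) = -1, μ(128) = 0, μ(129) = 1, μ(130) = -1, μ(131) = -1, μ(132) = 0, μ(133) = 1, μ(134) = 1, μ(135) = 0, μ(136) = 0, μ(137) = -1, μ(138) = -1, μ(139) = -1, μ(140) = 0, μ(141) = 1, μ(142) = 1, μ(143) = 1, μ(144) = 0, μ(145) = 1, μ(146) = 1, μ(147) = 0, μ(148) = 0, μ(149) = -1, μ(150) = 0, μ(151) = -1, μ(152) = 0, μ(153) = 0, μ(154) = -1, μ(155) = 1, μ(156) = 0, μ(157) = -1, μ(158) = 1, μ(159) = 1, μ(160) = 0, μ(161) = 1, μ(162) = 0, μ(163) = -1, μ(164) = 0, μ(165) = -1, μ(166) = 1, μ(167) = -1, μ(168) = 0. Summing all 168 values: -1. (Mertens function M(x) = Σ_{n ≤ x} μ(n); on average M(x) should be small (PNT ⟺ M(x) = o(x)).)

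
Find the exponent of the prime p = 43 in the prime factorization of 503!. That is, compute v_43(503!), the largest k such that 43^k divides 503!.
v_43(503!) = 11

Legendre's formula: v_p(n!) = Σ_{k ≥ 1} ⌊n / p^k⌋. For p = 43, n = 503, the terms are:
  ⌊503/43^1⌋ = ⌊503/43⌋ = 11
(the next term ⌊503/43^2⌋ = 0, terminating the sum). Summing: v_43(503!) = 11 = 11.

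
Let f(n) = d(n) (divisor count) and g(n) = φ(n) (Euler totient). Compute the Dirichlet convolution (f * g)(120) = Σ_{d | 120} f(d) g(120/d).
(d * φ)(120) = 360

Divisors of 120: [1, 2, 3, 4, 5, 6, 8, 10, 12, 15, 20, 24, 30, 40, 60, 120]. For each d | 120:
  d = 1: d(1) · φ(120/1) = 1 · 32 = 32
  d = 2: d(2) · φ(120/2) = 2 · 16 = 32
  d = 3: d(3) · φ(120/3) = 2 · 16 = 32
  d = 4: d(4) · φ(120/4) = 3 · 8 = 24
  d = 5: d(5) · φ(120/5) = 2 · 8 = 16
  d = 6: d(6) · φ(120/6) = 4 · 8 = 32
  d = 8: d(8) · φ(120/8) = 4 · 8 = 32
  d = 10: d(10) · φ(120/10) = 4 · 4 = 16
  d = 12: d(12) · φ(120/12) = 6 · 4 = 24
  d = 15: d(15) · φ(120/15) = 4 · 4 = 16
  d = 20: d(20) · φ(120/20) = 6 · 2 = 12
  d = 24: d(24) · φ(120/24) = 8 · 4 = 32
  d = 30: d(30) · φ(120/30) = 8 · 2 = 16
  d = 40: d(40) · φ(120/40) = 8 · 2 = 16
  d = 60: d(60) · φ(120/60) = 12 · 1 = 12
  d = 120: d(120) · φ(120/120) = 16 · 1 = 16
Summing: (d * φ)(120) = 32 + 32 + 32 + 24 + 16 + 32 + 32 + 16 + 24 + 16 + 12 + 32 + 16 + 16 + 12 + 16 = 360.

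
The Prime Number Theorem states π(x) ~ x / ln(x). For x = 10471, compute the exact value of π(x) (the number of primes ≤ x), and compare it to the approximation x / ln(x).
π(10471) = 1281;  x/ln(x) ≈ 1131.22;  relative error ≈ 11.69%.

Directly count primes up to 10471: π(10471) = 1281. The PNT approximation gives 10471/ln(10471) ≈ 10471/9.25636 ≈ 1131.22. Relative error (π(x) − x/ln(x)) / π(x) ≈ 11.69%; the approximation is known to undercount slightly (Li(x) is a better estimate).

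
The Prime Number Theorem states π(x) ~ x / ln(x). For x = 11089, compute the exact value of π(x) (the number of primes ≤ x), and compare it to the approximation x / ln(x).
π(11089) = 1344;  x/ln(x) ≈ 1190.61;  relative error ≈ 11.41%.

Directly count primes up to 11089: π(11089) = 1344. The PNT approximation gives 11089/ln(11089) ≈ 11089/9.31371 ≈ 1190.61. Relative error (π(x) − x/ln(x)) / π(x) ≈ 11.41%; the approximation is known to undercount slightly (Li(x) is a better estimate).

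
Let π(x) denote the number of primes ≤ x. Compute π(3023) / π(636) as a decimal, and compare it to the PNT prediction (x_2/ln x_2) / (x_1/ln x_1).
π(3023)/π(636) = 434/115 ≈ 3.7739;  PNT prediction ≈ 3.8286.

π(636) = 115 and π(3023) = 434, so π(3023)/π(636) ≈ 3.7739. The PNT-predicted ratio is (3023/ln(3023)) / (636/ln(636)) ≈ 3.8286. The two agree to within a few percent, as expected.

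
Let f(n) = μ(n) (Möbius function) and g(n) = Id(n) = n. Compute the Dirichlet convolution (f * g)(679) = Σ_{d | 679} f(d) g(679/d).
(μ * Id)(679) = 576

Divisors of 679: [1, 7, 97, 679]. For each d | 679:
  d = 1: μ(1) · Id(679/1) = 1 · 679 = 679
  d = 7: μ(7) · Id(679/7) = -1 · 97 = -97
  d = 97: μ(97) · Id(679/97) = -1 · 7 = -7
  d = 679: μ(679) · Id(679/679) = 1 · 1 = 1
Summing: (μ * Id)(679) = 679 + -97 + -7 + 1 = 576.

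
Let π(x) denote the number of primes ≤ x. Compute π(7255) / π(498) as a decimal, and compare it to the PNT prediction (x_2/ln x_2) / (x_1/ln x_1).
π(7255)/π(498) = 928/94 ≈ 9.8723;  PNT prediction ≈ 10.1781.

π(498) = 94 and π(7255) = 928, so π(7255)/π(498) ≈ 9.8723. The PNT-predicted ratio is (7255/ln(7255)) / (498/ln(498)) ≈ 10.1781. The two agree to within a few percent, as expected.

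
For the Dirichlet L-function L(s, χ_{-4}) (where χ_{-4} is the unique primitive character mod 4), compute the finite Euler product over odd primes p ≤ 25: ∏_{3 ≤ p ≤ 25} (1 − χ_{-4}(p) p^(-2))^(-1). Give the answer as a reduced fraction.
∏ = 7900068038863/8628726988800

The odd primes p ≤ 25 are [3, 5, 7, 11, 13, 17, 19, 23]. For each, χ(p) = 1 if p ≡ 1 mod 4, χ(p) = −1 if p ≡ 3 mod 4. Taking (1 − χ(p)/p^2)^(-1) = p^2/(p^2 − χ(p)): (1 − (-1)/3^2)^(-1) · (1 − (1)/5^2)^(-1) · (1 − (-1)/7^2)^(-1) · (1 − (-1)/11^2)^(-1) · (1 − (1)/13^2)^(-1) · (1 − (1)/17^2)^(-1) · (1 − (-1)/19^2)^(-1) · (1 − (-1)/23^2)^(-1) = 7900068038863/8628726988800.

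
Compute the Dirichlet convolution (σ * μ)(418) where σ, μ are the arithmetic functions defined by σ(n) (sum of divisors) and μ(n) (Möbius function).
(σ * μ)(418) = 418

Divisors of 418: [1, 2, 11, 19, 22, 38, 209, 418]. For each d | 418:
  d = 1: σ(1) · μ(418/1) = 1 · -1 = -1
  d = 2: σ(2) · μ(418/2) = 3 · 1 = 3
  d = 11: σ(11) · μ(418/11) = 12 · 1 = 12
  d = 19: σ(19) · μ(418/19) = 20 · 1 = 20
  d = 22: σ(22) · μ(418/22) = 36 · -1 = -36
  d = 38: σ(38) · μ(418/38) = 60 · -1 = -60
  d = 209: σ(209) · μ(418/209) = 240 · -1 = -240
  d = 418: σ(418) · μ(418/418) = 720 · 1 = 720
Summing: (σ * μ)(418) = -1 + 3 + 12 + 20 + -36 + -60 + -240 + 720 = 418.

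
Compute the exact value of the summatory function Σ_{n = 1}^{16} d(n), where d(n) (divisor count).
Σ_{n ≤ 16} d(n) = 50

Compute d(n) for each 1 ≤ n ≤ 16: d(1) = 1, d(2) = 2, d(3) = 2, d(4) = 3, d(5) = 2, d(6) = 4, d(7) = 2, d(8) = 4, d(9) = 3, d(10) = 4, d(11) = 2, d(12) = 6, d(13) = 2, d(14) = 4, d(15) = 4, d(16) = 5. Summing all 16 values: 50. (Dirichlet's divisor formula: Σ_{n ≤ x} d(n) = x ln(x) + (2γ − 1) x + O(√x). For x = 16, the asymptotic estimate is ≈ 46.83.)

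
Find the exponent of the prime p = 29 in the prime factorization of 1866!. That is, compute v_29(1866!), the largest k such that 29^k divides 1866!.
v_29(1866!) = 66

Legendre's formula: v_p(n!) = Σ_{k ≥ 1} ⌊n / p^k⌋. For p = 29, n = 1866, the terms are:
  ⌊1866/29^1⌋ = ⌊1866/29⌋ = 64
  ⌊1866/29^2⌋ = ⌊1866/841⌋ = 2
(the next term ⌊1866/29^3⌋ = 0, terminating the sum). Summing: v_29(1866!) = 64 + 2 = 66.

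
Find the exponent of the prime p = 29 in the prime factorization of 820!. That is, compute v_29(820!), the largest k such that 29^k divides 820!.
v_29(820!) = 28

Legendre's formula: v_p(n!) = Σ_{k ≥ 1} ⌊n / p^k⌋. For p = 29, n = 820, the terms are:
  ⌊820/29^1⌋ = ⌊820/29⌋ = 28
(the next term ⌊820/29^2⌋ = 0, terminating the sum). Summing: v_29(820!) = 28 = 28.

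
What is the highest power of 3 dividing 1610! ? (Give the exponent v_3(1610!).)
v_3(1610!) = 800

Legendre's formula: v_p(n!) = Σ_{k ≥ 1} ⌊n / p^k⌋. For p = 3, n = 1610, the terms are:
  ⌊1610/3^1⌋ = ⌊1610/3⌋ = 536
  ⌊1610/3^2⌋ = ⌊1610/9⌋ = 178
  ⌊1610/3^3⌋ = ⌊1610/27⌋ = 59
  ⌊1610/3^4⌋ = ⌊1610/81⌋ = 19
  ⌊1610/3^5⌋ = ⌊1610/243⌋ = 6
  ⌊1610/3^6⌋ = ⌊1610/729⌋ = 2
(the next term ⌊1610/3^7⌋ = 0, terminating the sum). Summing: v_3(1610!) = 536 + 178 + 59 + 19 + 6 + 2 = 800.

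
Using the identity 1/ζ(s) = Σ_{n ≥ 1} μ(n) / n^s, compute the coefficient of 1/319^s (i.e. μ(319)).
μ(319) = 1

Factor n = 319 = 11 · 29. μ(n) = 0 if any exponent ≥ 2 (not squarefree); otherwise μ(n) = (−1)^{ω(n)} where ω(n) is the number of distinct prime factors. Applying: μ(319) = 1.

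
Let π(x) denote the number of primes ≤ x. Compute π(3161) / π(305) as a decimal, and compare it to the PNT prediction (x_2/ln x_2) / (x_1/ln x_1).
π(3161)/π(305) = 446/62 ≈ 7.1935;  PNT prediction ≈ 7.3567.

π(305) = 62 and π(3161) = 446, so π(3161)/π(305) ≈ 7.1935. The PNT-predicted ratio is (3161/ln(3161)) / (305/ln(305)) ≈ 7.3567. The two agree to within a few percent, as expected.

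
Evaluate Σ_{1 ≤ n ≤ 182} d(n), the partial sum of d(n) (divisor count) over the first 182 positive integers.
Σ_{n ≤ 182} d(n) = 981

Compute d(n) for each 1 ≤ n ≤ 182: d(1) = 1, d(2) = 2, d(3) = 2, d(4) = 3, d(5) = 2, d(6) = 4, d(7) = 2, d(8) = 4, d(9) = 3, d(10) = 4, d(11) = 2, d(12) = 6, d(13) = 2, d(14) = 4, d(15) = 4, d(16) = 5, d(17) = 2, d(18) = 6, d(19) = 2, d(20) = 6, d(21) = 4, d(22) = 4, d(23) = 2, d(24) = 8, d(25) = 3, d(26) = 4, d(27) = 4, d(28) = 6, d(29) = 2, d(30) = 8, d(31) = 2, d(32) = 6, d(33) = 4, d(34) = 4, d(35) = 4, d(36) = 9, d(37) = 2, d(38) = 4, d(39) = 4, d(40) = 8, d(41) = 2, d(42) = 8, d(43) = 2, d(44) = 6, d(45) = 6, d(46) = 4, d(47) = 2, d(48) = 10, d(49) = 3, d(50) = 6, d(51) = 4, d(52) = 6, d(53) = 2, d(54) = 8, d(55) = 4, d(56) = 8, d(57) = 4, d(58) = 4, d(59) = 2, d(60) = 12, d(61) = 2, d(62) = 4, d(63) = 6, d(64) = 7, d(65) = 4, d(66) = 8, d(67) = 2, d(68) = 6, d(69) = 4, d(70) = 8, d(71) = 2, d(72) = 12, d(73) = 2, d(74) = 4, d(75) = 6, d(76) = 6, d(77) = 4, d(78) = 8, d(79) = 2, d(80) = 10, d(81) = 5, d(82) = 4, d(83) = 2, d(84) = 12, d(85) = 4, d(86) = 4, d(87) = 4, d(88) = 8, d(89) = 2, d(90) = 12, d(91) = 4, d(92) = 6, d(93) = 4, d(94) = 4, d(95) = 4, d(96) = 12, d(97) = 2, d(98) = 6, d(99) = 6, d(100) = 9, d(101) = 2, d(102) = 8, d(103) = 2, d(104) = 8, d(105) = 8, d(106) = 4, d(107) = 2, d(108) = 12, d(109) = 2, d(110) = 8, d(111) = 4, d(112) = 10, d(113) = 2, d(114) = 8, d(115) = 4, d(116) = 6, d(117) = 6, d(118) = 4, d(119) = 4, d(120) = 16, d(121) = 3, d(122) = 4, d(123) = 4, d(124) = 6, d(125) = 4, d(126) = 12, d(127) = 2, d(128) = 8, d(129) = 4, d(130) = 8, d(131) = 2, d(132) = 12, d(133) = 4, d(134) = 4, d(135) = 8, d(136) = 8, d(137) = 2, d(138) = 8, d(139) = 2, d(140) = 12, d(141) = 4, d(142) = 4, d(143) = 4, d(144) = 15, d(145) = 4, d(146) = 4, d(147) = 6, d(148) = 6, d(149) = 2, d(150) = 12, d(151) = 2, d(152) = 8, d(153) = 6, d(154) = 8, d(155) = 4, d(156) = 12, d(157) = 2, d(158) = 4, d(159) = 4, d(160) = 12, d(161) = 4, d(162) = 10, d(163) = 2, d(164) = 6, d(165) = 8, d(166) = 4, d(167) = 2, d(168) = 16, d(169) = 3, d(170) = 8, d(171) = 6, d(172) = 6, d(173) = 2, d(174) = 8, d(175) = 6, d(176) = 10, d(177) = 4, d(178) = 4, d(179) = 2, d(180) = 18, d(181) = 2, d(182) = 8. Summing all 182 values: 981. (Dirichlet's divisor formula: Σ_{n ≤ x} d(n) = x ln(x) + (2γ − 1) x + O(√x). For x = 182, the asymptotic estimate is ≈ 975.24.)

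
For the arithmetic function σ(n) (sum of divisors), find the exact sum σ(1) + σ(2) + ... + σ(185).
Σ_{n ≤ 185} σ(n) = 28174

Compute σ(n) for each 1 ≤ n ≤ 185: σ(1) = 1, σ(2) = 3, σ(3) = 4, σ(4) = 7, σ(5) = 6, σ(6) = 12, σ(7) = 8, σ(8) = 15, σ(9) = 13, σ(10) = 18, σ(11) = 12, σ(12) = 28, σ(13) = 14, σ(14) = 24, σ(15) = 24, σ(16) = 31, σ(17) = 18, σ(18) = 39, σ(19) = 20, σ(20) = 42, σ(21) = 32, σ(22) = 36, σ(23) = 24, σ(24) = 60, σ(25) = 31, σ(26) = 42, σ(27) = 40, σ(28) = 56, σ(29) = 30, σ(30) = 72, σ(31) = 32, σ(32) = 63, σ(33) = 48, σ(34) = 54, σ(35) = 48, σ(36) = 91, σ(37) = 38, σ(38) = 60, σ(39) = 56, σ(40) = 90, σ(41) = 42, σ(42) = 96, σ(43) = 44, σ(44) = 84, σ(45) = 78, σ(46) = 72, σ(47) = 48, σ(48) = 124, σ(49) = 57, σ(50) = 93, σ(51) = 72, σ(52) = 98, σ(53) = 54, σ(54) = 120, σ(55) = 72, σ(56) = 120, σ(57) = 80, σ(58) = 90, σ(59) = 60, σ(60) = 168, σ(61) = 62, σ(62) = 96, σ(63) = 104, σ(64) = 127, σ(65) = 84, σ(66) = 144, σ(67) = 68, σ(68) = 126, σ(69) = 96, σ(70) = 144, σ(71) = 72, σ(72) = 195, σ(73) = 74, σ(74) = 114, σ(75) = 124, σ(76) = 140, σ(77) = 96, σ(78) = 168, σ(79) = 80, σ(80) = 186, σ(81) = 121, σ(82) = 126, σ(83) = 84, σ(84) = 224, σ(85) = 108, σ(86) = 132, σ(87) = 120, σ(88) = 180, σ(89) = 90, σ(90) = 234, σ(91) = 112, σ(92) = 168, σ(93) = 128, σ(94) = 144, σ(95) = 120, σ(96) = 252, σ(97) = 98, σ(98) = 171, σ(99) = 156, σ(100) = 217, σ(101) = 102, σ(102) = 216, σ(103) = 104, σ(104) = 210, σ(105) = 192, σ(106) = 162, σ(107) = 108, σ(108) = 280, σ(109) = 110, σ(110) = 216, σ(111) = 152, σ(112) = 248, σ(113) = 114, σ(114) = 240, σ(115) = 144, σ(116) = 210, σ(117) = 182, σ(118) = 180, σ(119) = 144, σ(120) = 360, σ(121) = 133, σ(122) = 186, σ(123) = 168, σ(124) = 224, σ(125) = 156, σ(126) = 312, σ(127) = 128, σ(128) = 255, σ(129) = 176, σ(130) = 252, σ(131) = 132, σ(132) = 336, σ(133) = 160, σ(134) = 204, σ(135) = 240, σ(136) = 270, σ(137) = 138, σ(138) = 288, σ(139) = 140, σ(140) = 336, σ(141) = 192, σ(142) = 216, σ(143) = 168, σ(144) = 403, σ(145) = 180, σ(146) = 222, σ(147) = 228, σ(148) = 266, σ(149) = 150, σ(150) = 372, σ(151) = 152, σ(152) = 300, σ(153) = 234, σ(154) = 288, σ(155) = 192, σ(156) = 392, σ(157) = 158, σ(158) = 240, σ(159) = 216, σ(160) = 378, σ(161) = 192, σ(162) = 363, σ(163) = 164, σ(164) = 294, σ(165) = 288, σ(166) = 252, σ(167) = 168, σ(168) = 480, σ(169) = 183, σ(170) = 324, σ(171) = 260, σ(172) = 308, σ(173) = 174, σ(174) = 360, σ(175) = 248, σ(176) = 372, σ(177) = 240, σ(178) = 270, σ(179) = 180, σ(180) = 546, σ(181) = 182, σ(182) = 336, σ(183) = 248, σ(184) = 360, σ(185) = 228. Summing all 185 values: 28174. (Average order: Σ_{n ≤ x} σ(n) ~ (π²/12) x². For x = 185, (π²/12)·185² ≈ 28148.93.)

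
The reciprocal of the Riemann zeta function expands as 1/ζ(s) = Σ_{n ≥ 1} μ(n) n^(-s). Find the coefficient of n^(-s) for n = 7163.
μ(7163) = -1

Factor n = 7163 = 13 · 19 · 29. μ(n) = 0 if any exponent ≥ 2 (not squarefree); otherwise μ(n) = (−1)^{ω(n)} where ω(n) is the number of distinct prime factors. Applying: μ(7163) = -1.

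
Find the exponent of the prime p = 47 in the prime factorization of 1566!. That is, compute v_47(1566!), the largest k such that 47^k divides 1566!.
v_47(1566!) = 33

Legendre's formula: v_p(n!) = Σ_{k ≥ 1} ⌊n / p^k⌋. For p = 47, n = 1566, the terms are:
  ⌊1566/47^1⌋ = ⌊1566/47⌋ = 33
(the next term ⌊1566/47^2⌋ = 0, terminating the sum). Summing: v_47(1566!) = 33 = 33.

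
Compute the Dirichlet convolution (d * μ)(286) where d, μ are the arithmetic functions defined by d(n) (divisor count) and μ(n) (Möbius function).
(d * μ)(286) = 1

Divisors of 286: [1, 2, 11, 13, 22, 26, 143, 286]. For each d | 286:
  d = 1: d(1) · μ(286/1) = 1 · -1 = -1
  d = 2: d(2) · μ(286/2) = 2 · 1 = 2
  d = 11: d(11) · μ(286/11) = 2 · 1 = 2
  d = 13: d(13) · μ(286/13) = 2 · 1 = 2
  d = 22: d(22) · μ(286/22) = 4 · -1 = -4
  d = 26: d(26) · μ(286/26) = 4 · -1 = -4
  d = 143: d(143) · μ(286/143) = 4 · -1 = -4
  d = 286: d(286) · μ(286/286) = 8 · 1 = 8
Summing: (d * μ)(286) = -1 + 2 + 2 + 2 + -4 + -4 + -4 + 8 = 1.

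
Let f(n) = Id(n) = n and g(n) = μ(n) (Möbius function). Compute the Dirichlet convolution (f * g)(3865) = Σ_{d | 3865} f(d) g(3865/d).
(Id * μ)(3865) = 3088

Divisors of 3865: [1, 5, 773, 3865]. For each d | 3865:
  d = 1: Id(1) · μ(3865/1) = 1 · 1 = 1
  d = 5: Id(5) · μ(3865/5) = 5 · -1 = -5
  d = 773: Id(773) · μ(3865/773) = 773 · -1 = -773
  d = 3865: Id(3865) · μ(3865/3865) = 3865 · 1 = 3865
Summing: (Id * μ)(3865) = 1 + -5 + -773 + 3865 = 3088.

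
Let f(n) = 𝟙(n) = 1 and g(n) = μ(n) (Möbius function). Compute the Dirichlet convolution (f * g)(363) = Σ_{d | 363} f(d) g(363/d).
(𝟙 * μ)(363) = 0

Divisors of 363: [1, 3, 11, 33, 121, 363]. For each d | 363:
  d = 1: 𝟙(1) · μ(363/1) = 1 · 0 = 0
  d = 3: 𝟙(3) · μ(363/3) = 1 · 0 = 0
  d = 11: 𝟙(11) · μ(363/11) = 1 · 1 = 1
  d = 33: 𝟙(33) · μ(363/33) = 1 · -1 = -1
  d = 121: 𝟙(121) · μ(363/121) = 1 · -1 = -1
  d = 363: 𝟙(363) · μ(363/363) = 1 · 1 = 1
Summing: (𝟙 * μ)(363) = 0 + 0 + 1 + -1 + -1 + 1 = 0.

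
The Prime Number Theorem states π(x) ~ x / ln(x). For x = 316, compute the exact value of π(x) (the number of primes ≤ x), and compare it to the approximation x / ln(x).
π(316) = 65;  x/ln(x) ≈ 54.90;  relative error ≈ 15.54%.

Directly count primes up to 316: π(316) = 65. The PNT approximation gives 316/ln(316) ≈ 316/5.75574 ≈ 54.90. Relative error (π(x) − x/ln(x)) / π(x) ≈ 15.54%; the approximation is known to undercount slightly (Li(x) is a better estimate).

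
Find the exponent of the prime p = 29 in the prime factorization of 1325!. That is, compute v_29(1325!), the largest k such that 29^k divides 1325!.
v_29(1325!) = 46

Legendre's formula: v_p(n!) = Σ_{k ≥ 1} ⌊n / p^k⌋. For p = 29, n = 1325, the terms are:
  ⌊1325/29^1⌋ = ⌊1325/29⌋ = 45
  ⌊1325/29^2⌋ = ⌊1325/841⌋ = 1
(the next term ⌊1325/29^3⌋ = 0, terminating the sum). Summing: v_29(1325!) = 45 + 1 = 46.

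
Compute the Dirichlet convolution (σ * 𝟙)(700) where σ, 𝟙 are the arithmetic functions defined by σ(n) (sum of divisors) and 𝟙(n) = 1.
(σ * 𝟙)(700) = 3762

Divisors of 700: [1, 2, 4, 5, 7, 10, 14, 20, 25, 28, 35, 50, 70, 100, 140, 175, 350, 700]. For each d | 700:
  d = 1: σ(1) · 𝟙(700/1) = 1 · 1 = 1
  d = 2: σ(2) · 𝟙(700/2) = 3 · 1 = 3
  d = 4: σ(4) · 𝟙(700/4) = 7 · 1 = 7
  d = 5: σ(5) · 𝟙(700/5) = 6 · 1 = 6
  d = 7: σ(7) · 𝟙(700/7) = 8 · 1 = 8
  d = 10: σ(10) · 𝟙(700/10) = 18 · 1 = 18
  d = 14: σ(14) · 𝟙(700/14) = 24 · 1 = 24
  d = 20: σ(20) · 𝟙(700/20) = 42 · 1 = 42
  d = 25: σ(25) · 𝟙(700/25) = 31 · 1 = 31
  d = 28: σ(28) · 𝟙(700/28) = 56 · 1 = 56
  d = 35: σ(35) · 𝟙(700/35) = 48 · 1 = 48
  d = 50: σ(50) · 𝟙(700/50) = 93 · 1 = 93
  d = 70: σ(70) · 𝟙(700/70) = 144 · 1 = 144
  d = 100: σ(100) · 𝟙(700/100) = 217 · 1 = 217
  d = 140: σ(140) · 𝟙(700/140) = 336 · 1 = 336
  d = 175: σ(175) · 𝟙(700/175) = 248 · 1 = 248
  d = 350: σ(350) · 𝟙(700/350) = 744 · 1 = 744
  d = 700: σ(700) · 𝟙(700/700) = 1736 · 1 = 1736
Summing: (σ * 𝟙)(700) = 1 + 3 + 7 + 6 + 8 + 18 + 24 + 42 + 31 + 56 + 48 + 93 + 144 + 217 + 336 + 248 + 744 + 1736 = 3762.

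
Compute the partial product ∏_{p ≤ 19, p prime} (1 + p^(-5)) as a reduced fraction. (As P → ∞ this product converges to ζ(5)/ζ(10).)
∏ = 405833785877367637916288/391770333462674252324875

The primes p ≤ 19 are [2, 3, 5, 7, 11, 13, 17, 19]. For each, (1 + 1/p^5) = (p^5 + 1)/p^5. Multiplying these fractions over p ∈ [2, 3, 5, 7, 11, 13, 17, 19] gives 405833785877367637916288/391770333462674252324875. (In the limit P → ∞ this tends to ζ(5)/ζ(10).)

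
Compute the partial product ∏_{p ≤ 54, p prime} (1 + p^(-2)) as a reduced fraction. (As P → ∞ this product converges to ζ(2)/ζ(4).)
∏ = 5396954168104720000000000/3563579332076505044832837

The primes p ≤ 54 are [2, 3, 5, 7, 11, 13, 17, 19, 23, 29, 31, 37, 41, 43, 47, 53]. For each, (1 + 1/p^2) = (p^2 + 1)/p^2. Multiplying these fractions over p ∈ [2, 3, 5, 7, 11, 13, 17, 19, 23, 29, 31, 37, 41, 43, 47, 53] gives 5396954168104720000000000/3563579332076505044832837. (In the limit P → ∞ this tends to ζ(2)/ζ(4).)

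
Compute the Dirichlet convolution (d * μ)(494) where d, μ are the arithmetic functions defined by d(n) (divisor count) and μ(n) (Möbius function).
(d * μ)(494) = 1

Divisors of 494: [1, 2, 13, 19, 26, 38, 247, 494]. For each d | 494:
  d = 1: d(1) · μ(494/1) = 1 · -1 = -1
  d = 2: d(2) · μ(494/2) = 2 · 1 = 2
  d = 13: d(13) · μ(494/13) = 2 · 1 = 2
  d = 19: d(19) · μ(494/19) = 2 · 1 = 2
  d = 26: d(26) · μ(494/26) = 4 · -1 = -4
  d = 38: d(38) · μ(494/38) = 4 · -1 = -4
  d = 247: d(247) · μ(494/247) = 4 · -1 = -4
  d = 494: d(494) · μ(494/494) = 8 · 1 = 8
Summing: (d * μ)(494) = -1 + 2 + 2 + 2 + -4 + -4 + -4 + 8 = 1.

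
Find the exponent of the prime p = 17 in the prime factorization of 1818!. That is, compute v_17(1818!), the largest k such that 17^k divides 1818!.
v_17(1818!) = 112

Legendre's formula: v_p(n!) = Σ_{k ≥ 1} ⌊n / p^k⌋. For p = 17, n = 1818, the terms are:
  ⌊1818/17^1⌋ = ⌊1818/17⌋ = 106
  ⌊1818/17^2⌋ = ⌊1818/289⌋ = 6
(the next term ⌊1818/17^3⌋ = 0, terminating the sum). Summing: v_17(1818!) = 106 + 6 = 112.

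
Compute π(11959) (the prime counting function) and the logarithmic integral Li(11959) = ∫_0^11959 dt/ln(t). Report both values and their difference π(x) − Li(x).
π(11959) = 1434;  Li(11959) ≈ 1456.73;  π(x) − Li(x) ≈ -22.73.

Direct count of primes ≤ 11959 gives π(11959) = 1434. Numerical evaluation of the logarithmic integral gives Li(11959) ≈ 1456.73. The difference π(x) − Li(x) ≈ -22.73 is typically negative for small/moderate x (Li(x) overestimates), though Littlewood's theorem shows this sign changes infinitely often.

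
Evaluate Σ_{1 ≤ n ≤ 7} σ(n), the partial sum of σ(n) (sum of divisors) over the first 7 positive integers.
Σ_{n ≤ 7} σ(n) = 41

Compute σ(n) for each 1 ≤ n ≤ 7: σ(1) = 1, σ(2) = 3, σ(3) = 4, σ(4) = 7, σ(5) = 6, σ(6) = 12, σ(7) = 8. Summing all 7 values: 41. (Average order: Σ_{n ≤ x} σ(n) ~ (π²/12) x². For x = 7, (π²/12)·7² ≈ 40.30.)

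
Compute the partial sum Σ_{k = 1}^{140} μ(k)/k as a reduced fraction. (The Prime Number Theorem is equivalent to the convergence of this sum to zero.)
Σ μ(k)/k = -149232714064150937862643507545628954127995759701627353/10014646650599190067509233131649940057366334653200433090

Values of μ(k) for 1 ≤ k ≤ 140: μ(1) = 1, μ(2) = -1, μ(3) = -1, μ(5) = -1, μ(6) = 1, μ(7) = -1, μ(10) = 1, μ(11) = -1, μ(13) = -1, μ(14) = 1, μ(15) = 1, μ(17) = -1, μ(19) = -1, μ(21) = 1, μ(22) = 1, μ(23) = -1, μ(26) = 1, μ(29) = -1, μ(30) = -1, μ(31) = -1, μ(33) = 1, μ(34) = 1, μ(35) = 1, μ(37) = -1, μ(38) = 1, μ(39) = 1, μ(41) = -1, μ(42) = -1, μ(43) = -1, μ(46) = 1, μ(47) = -1, μ(51) = 1, μ(53) = -1, μ(55) = 1, μ(57) = 1, μ(58) = 1, μ(59) = -1, μ(61) = -1, μ(62) = 1, μ(65) = 1, μ(66) = -1, μ(67) = -1, μ(69) = 1, μ(70) = -1, μ(71) = -1, μ(73) = -1, μ(74) = 1, μ(77) = 1, μ(78) = -1, μ(79) = -1, μ(82) = 1, μ(83) = -1, μ(85) = 1, μ(86) = 1, μ(87) = 1, μ(89) = -1, μ(91) = 1, μ(93) = 1, μ(94) = 1, μ(95) = 1, μ(97) = -1, μ(101) = -1, μ(102) = -1, μ(103) = -1, μ(105) = -1, μ(106) = 1, μ(107) = -1, μ(109) = -1, μ(110) = -1, μ(111) = 1, μ(113) = -1, μ(114) = -1, μ(115) = 1, μ(118) = 1, μ(119) = 1, μ(122) = 1, μ(123) = 1, μ(127) = -1, μ(129) = 1, μ(130) = -1, μ(131) = -1, μ(133) = 1, μ(134) = 1, μ(137) = -1, μ(138) = -1, μ(139) = -1, with μ = 0 on non-squarefree integers. Summing μ(k)/k for k where μ(k) ≠ 0 gives -149232714064150937862643507545628954127995759701627353/10014646650599190067509233131649940057366334653200433090 ≈ -0.0149. (PNT ⟺ this sum → 0 as n → ∞.)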